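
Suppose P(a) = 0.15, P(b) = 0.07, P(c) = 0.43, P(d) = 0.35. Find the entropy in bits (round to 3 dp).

1.733 bits

H = −Σ pᵢ log₂ pᵢ.
−0.15·log₂(0.15) = 0.4105
−0.07·log₂(0.07) = 0.2686
−0.43·log₂(0.43) = 0.5236
−0.35·log₂(0.35) = 0.5301
Sum ≈ 1.7328 → 1.733 bits.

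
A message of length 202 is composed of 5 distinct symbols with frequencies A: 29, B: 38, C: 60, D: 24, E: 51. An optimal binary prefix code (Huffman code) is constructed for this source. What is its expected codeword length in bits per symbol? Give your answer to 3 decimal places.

Probabilities are the counts divided by 202.
Repeatedly combine the two least-probable nodes; the expected code length is the sum of the merged weights.
merge 12/101 + 29/202 → 53/202
merge 19/101 + 51/202 → 89/202
merge 53/202 + 30/101 → 113/202
merge 89/202 + 113/202 → 1
L = 53/202 + 89/202 + 113/202 + 1 = 457/202 ≈ 2.262 bits/symbol.

2.262 bits/symbol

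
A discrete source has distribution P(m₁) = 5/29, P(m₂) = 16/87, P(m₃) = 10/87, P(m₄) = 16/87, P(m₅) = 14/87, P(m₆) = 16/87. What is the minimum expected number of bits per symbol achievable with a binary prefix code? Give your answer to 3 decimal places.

2.632 bits/symbol

Repeatedly combine the two least-probable nodes; the expected code length is the sum of the merged weights.
merge 10/87 + 14/87 → 8/29
merge 5/29 + 16/87 → 31/87
merge 16/87 + 16/87 → 32/87
merge 8/29 + 31/87 → 55/87
merge 32/87 + 55/87 → 1
L = 8/29 + 31/87 + 32/87 + 55/87 + 1 = 229/87 ≈ 2.632 bits/symbol.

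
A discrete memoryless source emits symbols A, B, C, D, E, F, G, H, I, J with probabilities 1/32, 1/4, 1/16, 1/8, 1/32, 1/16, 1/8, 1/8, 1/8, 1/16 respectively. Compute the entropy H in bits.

Each probability is a power of 1/2, so log₂(1/p) is an integer.
H = Σ p·log₂(1/p) = 1/32·5 + 1/4·2 + 1/16·4 + 1/8·3 + 1/32·5 + 1/16·4 + 1/8·3 + 1/8·3 + 1/8·3 + 1/16·4 = 3.0625 bits.

3.0625 bits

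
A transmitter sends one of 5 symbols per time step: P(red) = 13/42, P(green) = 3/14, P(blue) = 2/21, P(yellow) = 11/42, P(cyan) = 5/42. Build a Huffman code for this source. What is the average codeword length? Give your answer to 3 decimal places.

2.214 bits/symbol

Repeatedly combine the two least-probable nodes; the expected code length is the sum of the merged weights.
merge 2/21 + 5/42 → 3/14
merge 3/14 + 3/14 → 3/7
merge 11/42 + 13/42 → 4/7
merge 3/7 + 4/7 → 1
L = 3/14 + 3/7 + 4/7 + 1 = 31/14 ≈ 2.214 bits/symbol.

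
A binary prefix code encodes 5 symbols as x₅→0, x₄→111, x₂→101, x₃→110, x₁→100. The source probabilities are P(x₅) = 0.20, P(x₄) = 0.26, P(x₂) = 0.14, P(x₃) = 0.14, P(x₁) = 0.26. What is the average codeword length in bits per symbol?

L̄ = Σ pᵢ·ℓᵢ = 0.20·1 + 0.26·3 + 0.14·3 + 0.14·3 + 0.26·3 = 2.6 bits/symbol.

2.6 bits/symbol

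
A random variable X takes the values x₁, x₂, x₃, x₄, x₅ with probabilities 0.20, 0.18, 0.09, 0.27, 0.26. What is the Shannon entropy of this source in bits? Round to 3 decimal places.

H = −Σ pᵢ log₂ pᵢ.
−0.20·log₂(0.20) = 0.4644
−0.18·log₂(0.18) = 0.4453
−0.09·log₂(0.09) = 0.3127
−0.27·log₂(0.27) = 0.5100
−0.26·log₂(0.26) = 0.5053
Sum ≈ 2.2377 → 2.238 bits.

2.238 bits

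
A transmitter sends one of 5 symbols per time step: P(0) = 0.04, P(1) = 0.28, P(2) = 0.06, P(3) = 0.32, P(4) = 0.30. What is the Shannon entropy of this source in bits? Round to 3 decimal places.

1.991 bits

H = −Σ pᵢ log₂ pᵢ.
−0.04·log₂(0.04) = 0.1858
−0.28·log₂(0.28) = 0.5142
−0.06·log₂(0.06) = 0.2435
−0.32·log₂(0.32) = 0.5260
−0.30·log₂(0.30) = 0.5211
Sum ≈ 1.9906 → 1.991 bits.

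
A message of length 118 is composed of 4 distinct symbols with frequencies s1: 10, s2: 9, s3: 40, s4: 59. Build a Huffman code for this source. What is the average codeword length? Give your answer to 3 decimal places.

1.661 bits/symbol

Probabilities are the counts divided by 118.
Repeatedly combine the two least-probable nodes; the expected code length is the sum of the merged weights.
merge 9/118 + 5/59 → 19/118
merge 19/118 + 20/59 → 1/2
merge 1/2 + 1/2 → 1
L = 19/118 + 1/2 + 1 = 98/59 ≈ 1.661 bits/symbol.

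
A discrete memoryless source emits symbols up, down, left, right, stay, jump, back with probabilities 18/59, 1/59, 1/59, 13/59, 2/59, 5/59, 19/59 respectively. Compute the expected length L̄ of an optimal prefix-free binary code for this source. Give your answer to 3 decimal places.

Repeatedly combine the two least-probable nodes; the expected code length is the sum of the merged weights.
merge 1/59 + 1/59 → 2/59
merge 2/59 + 2/59 → 4/59
merge 4/59 + 5/59 → 9/59
merge 9/59 + 13/59 → 22/59
merge 18/59 + 19/59 → 37/59
merge 22/59 + 37/59 → 1
L = 2/59 + 4/59 + 9/59 + 22/59 + 37/59 + 1 = 133/59 ≈ 2.254 bits/symbol.

2.254 bits/symbol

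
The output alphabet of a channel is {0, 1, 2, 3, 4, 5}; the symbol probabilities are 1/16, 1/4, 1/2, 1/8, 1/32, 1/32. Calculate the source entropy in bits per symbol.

Each probability is a power of 1/2, so log₂(1/p) is an integer.
H = Σ p·log₂(1/p) = 1/16·4 + 1/4·2 + 1/2·1 + 1/8·3 + 1/32·5 + 1/32·5 = 1.9375 bits.

1.9375 bits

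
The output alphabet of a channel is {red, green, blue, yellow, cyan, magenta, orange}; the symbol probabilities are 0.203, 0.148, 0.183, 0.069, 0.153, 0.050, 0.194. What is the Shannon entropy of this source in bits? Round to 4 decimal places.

2.6789 bits

H = −Σ pᵢ log₂ pᵢ.
−0.203·log₂(0.203) = 0.4670
−0.148·log₂(0.148) = 0.4079
−0.183·log₂(0.183) = 0.4484
−0.069·log₂(0.069) = 0.2662
−0.153·log₂(0.153) = 0.4144
−0.050·log₂(0.050) = 0.2161
−0.194·log₂(0.194) = 0.4590
Sum ≈ 2.6789 → 2.6789 bits.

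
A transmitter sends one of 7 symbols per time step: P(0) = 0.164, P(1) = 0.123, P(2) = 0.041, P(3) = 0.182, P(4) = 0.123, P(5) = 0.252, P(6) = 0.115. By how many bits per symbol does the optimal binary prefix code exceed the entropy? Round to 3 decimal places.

Entropy H = −Σ p log₂ p ≈ 2.6677 bits.
Huffman merges: 41/1000+23/200→39/250; 123/1000+123/1000→123/500; 39/250+41/250→8/25; 91/500+123/500→107/250; 63/250+8/25→143/250; 107/250+143/250→1. L = 1361/500 ≈ 2.7220.
L − H = 2.7220 − 2.6677 = 0.054 bits.

0.054 bits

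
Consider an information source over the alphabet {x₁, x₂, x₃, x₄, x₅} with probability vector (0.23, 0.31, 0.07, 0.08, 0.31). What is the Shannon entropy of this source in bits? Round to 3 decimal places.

H = −Σ pᵢ log₂ pᵢ.
−0.23·log₂(0.23) = 0.4877
−0.31·log₂(0.31) = 0.5238
−0.07·log₂(0.07) = 0.2686
−0.08·log₂(0.08) = 0.2915
−0.31·log₂(0.31) = 0.5238
Sum ≈ 2.0953 → 2.095 bits.

2.095 bits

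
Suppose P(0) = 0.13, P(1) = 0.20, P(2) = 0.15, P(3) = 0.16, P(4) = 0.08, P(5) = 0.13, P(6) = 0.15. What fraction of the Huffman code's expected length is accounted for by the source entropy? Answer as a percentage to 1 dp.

98.8%

Entropy H = −Σ p log₂ p ≈ 2.7653 bits.
Huffman merges: 2/25+13/100→21/100; 13/100+3/20→7/25; 3/20+4/25→31/100; 1/5+21/100→41/100; 7/25+31/100→59/100; 41/100+59/100→1. L = 14/5 ≈ 2.8000.
Efficiency = H/L = 2.7653/2.8000 = 98.8%.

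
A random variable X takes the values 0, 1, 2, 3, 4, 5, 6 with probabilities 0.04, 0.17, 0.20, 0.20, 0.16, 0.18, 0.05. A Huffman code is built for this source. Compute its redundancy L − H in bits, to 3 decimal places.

0.056 bits

Entropy H = −Σ p log₂ p ≈ 2.6335 bits.
Huffman merges: 1/25+1/20→9/100; 9/100+4/25→1/4; 17/100+9/50→7/20; 1/5+1/5→2/5; 1/4+7/20→3/5; 2/5+3/5→1. L = 269/100 ≈ 2.6900.
L − H = 2.6900 − 2.6335 = 0.056 bits.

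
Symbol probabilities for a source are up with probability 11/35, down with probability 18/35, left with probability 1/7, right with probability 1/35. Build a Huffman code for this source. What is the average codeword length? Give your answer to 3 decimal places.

Repeatedly combine the two least-probable nodes; the expected code length is the sum of the merged weights.
merge 1/35 + 1/7 → 6/35
merge 6/35 + 11/35 → 17/35
merge 17/35 + 18/35 → 1
L = 6/35 + 17/35 + 1 = 58/35 ≈ 1.657 bits/symbol.

1.657 bits/symbol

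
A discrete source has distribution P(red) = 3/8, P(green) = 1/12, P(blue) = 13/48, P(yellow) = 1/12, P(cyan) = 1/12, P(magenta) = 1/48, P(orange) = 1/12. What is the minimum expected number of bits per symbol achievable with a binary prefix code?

Repeatedly combine the two least-probable nodes; the expected code length is the sum of the merged weights.
merge 1/48 + 1/12 → 5/48
merge 1/12 + 1/12 → 1/6
merge 1/12 + 5/48 → 3/16
merge 1/6 + 3/16 → 17/48
merge 13/48 + 17/48 → 5/8
merge 3/8 + 5/8 → 1
L = 5/48 + 1/6 + 3/16 + 17/48 + 5/8 + 1 = 39/16 = 2.4375 bits/symbol.

2.4375 bits/symbol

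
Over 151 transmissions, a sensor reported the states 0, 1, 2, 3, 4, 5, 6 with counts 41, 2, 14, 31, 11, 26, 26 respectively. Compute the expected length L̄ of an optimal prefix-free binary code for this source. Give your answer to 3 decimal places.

Probabilities are the counts divided by 151.
Repeatedly combine the two least-probable nodes; the expected code length is the sum of the merged weights.
merge 2/151 + 11/151 → 13/151
merge 13/151 + 14/151 → 27/151
merge 26/151 + 26/151 → 52/151
merge 27/151 + 31/151 → 58/151
merge 41/151 + 52/151 → 93/151
merge 58/151 + 93/151 → 1
L = 13/151 + 27/151 + 52/151 + 58/151 + 93/151 + 1 = 394/151 ≈ 2.609 bits/symbol.

2.609 bits/symbol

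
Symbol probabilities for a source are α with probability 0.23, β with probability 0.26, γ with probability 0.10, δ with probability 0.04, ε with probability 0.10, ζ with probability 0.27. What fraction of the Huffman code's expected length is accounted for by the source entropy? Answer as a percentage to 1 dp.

98.9%

Entropy H = −Σ p log₂ p ≈ 2.3531 bits.
Huffman merges: 1/25+1/10→7/50; 1/10+7/50→6/25; 23/100+6/25→47/100; 13/50+27/100→53/100; 47/100+53/100→1. L = 119/50 ≈ 2.3800.
Efficiency = H/L = 2.3531/2.3800 = 98.9%.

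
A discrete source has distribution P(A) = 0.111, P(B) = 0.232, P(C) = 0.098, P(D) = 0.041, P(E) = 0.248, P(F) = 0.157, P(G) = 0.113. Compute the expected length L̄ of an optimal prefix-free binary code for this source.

Repeatedly combine the two least-probable nodes; the expected code length is the sum of the merged weights.
merge 41/1000 + 49/500 → 139/1000
merge 111/1000 + 113/1000 → 28/125
merge 139/1000 + 157/1000 → 37/125
merge 28/125 + 29/125 → 57/125
merge 31/125 + 37/125 → 68/125
merge 57/125 + 68/125 → 1
L = 139/1000 + 28/125 + 37/125 + 57/125 + 68/125 + 1 = 2659/1000 = 2.659 bits/symbol.

2.659 bits/symbol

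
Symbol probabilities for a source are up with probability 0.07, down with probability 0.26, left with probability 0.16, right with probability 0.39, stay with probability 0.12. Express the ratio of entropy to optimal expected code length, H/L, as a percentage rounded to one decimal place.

Entropy H = −Σ p log₂ p ≈ 2.0937 bits.
Huffman merges: 7/100+3/25→19/100; 4/25+19/100→7/20; 13/50+7/20→61/100; 39/100+61/100→1. L = 43/20 ≈ 2.1500.
Efficiency = H/L = 2.0937/2.1500 = 97.4%.

97.4%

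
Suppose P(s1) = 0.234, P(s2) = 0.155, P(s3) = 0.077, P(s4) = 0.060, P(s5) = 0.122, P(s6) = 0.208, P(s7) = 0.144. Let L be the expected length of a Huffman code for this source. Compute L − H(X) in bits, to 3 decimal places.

0.015 bits

Entropy H = −Σ p log₂ p ≈ 2.6797 bits.
Huffman merges: 3/50+77/1000→137/1000; 61/500+137/1000→259/1000; 18/125+31/200→299/1000; 26/125+117/500→221/500; 259/1000+299/1000→279/500; 221/500+279/500→1. L = 539/200 ≈ 2.6950.
L − H = 2.6950 − 2.6797 = 0.015 bits.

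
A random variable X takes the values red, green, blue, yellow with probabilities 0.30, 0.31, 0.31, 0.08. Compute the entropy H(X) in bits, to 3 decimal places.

H = −Σ pᵢ log₂ pᵢ.
−0.30·log₂(0.30) = 0.5211
−0.31·log₂(0.31) = 0.5238
−0.31·log₂(0.31) = 0.5238
−0.08·log₂(0.08) = 0.2915
Sum ≈ 1.8602 → 1.860 bits.

1.860 bits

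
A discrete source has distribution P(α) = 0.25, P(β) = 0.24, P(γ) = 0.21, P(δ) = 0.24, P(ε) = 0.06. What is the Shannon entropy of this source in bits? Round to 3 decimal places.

2.205 bits

H = −Σ pᵢ log₂ pᵢ.
−0.25·log₂(0.25) = 0.5000
−0.24·log₂(0.24) = 0.4941
−0.21·log₂(0.21) = 0.4728
−0.24·log₂(0.24) = 0.4941
−0.06·log₂(0.06) = 0.2435
Sum ≈ 2.2046 → 2.205 bits.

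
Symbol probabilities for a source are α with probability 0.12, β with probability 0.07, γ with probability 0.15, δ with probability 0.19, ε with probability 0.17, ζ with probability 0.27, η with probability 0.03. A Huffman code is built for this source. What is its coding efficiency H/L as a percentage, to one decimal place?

Entropy H = −Σ p log₂ p ≈ 2.5978 bits.
Huffman merges: 3/100+7/100→1/10; 1/10+3/25→11/50; 3/20+17/100→8/25; 19/100+11/50→41/100; 27/100+8/25→59/100; 41/100+59/100→1. L = 66/25 ≈ 2.6400.
Efficiency = H/L = 2.5978/2.6400 = 98.4%.

98.4%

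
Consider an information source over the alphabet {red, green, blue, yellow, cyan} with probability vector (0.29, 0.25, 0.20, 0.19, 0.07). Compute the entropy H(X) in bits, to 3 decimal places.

2.206 bits

H = −Σ pᵢ log₂ pᵢ.
−0.29·log₂(0.29) = 0.5179
−0.25·log₂(0.25) = 0.5000
−0.20·log₂(0.20) = 0.4644
−0.19·log₂(0.19) = 0.4552
−0.07·log₂(0.07) = 0.2686
Sum ≈ 2.2061 → 2.206 bits.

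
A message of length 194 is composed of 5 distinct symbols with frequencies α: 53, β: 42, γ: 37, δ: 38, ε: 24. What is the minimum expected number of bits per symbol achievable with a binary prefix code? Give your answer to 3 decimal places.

Probabilities are the counts divided by 194.
Repeatedly combine the two least-probable nodes; the expected code length is the sum of the merged weights.
merge 12/97 + 37/194 → 61/194
merge 19/97 + 21/97 → 40/97
merge 53/194 + 61/194 → 57/97
merge 40/97 + 57/97 → 1
L = 61/194 + 40/97 + 57/97 + 1 = 449/194 ≈ 2.314 bits/symbol.

2.314 bits/symbol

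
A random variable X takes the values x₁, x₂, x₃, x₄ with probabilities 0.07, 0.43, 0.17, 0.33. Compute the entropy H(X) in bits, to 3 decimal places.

1.755 bits

H = −Σ pᵢ log₂ pᵢ.
−0.07·log₂(0.07) = 0.2686
−0.43·log₂(0.43) = 0.5236
−0.17·log₂(0.17) = 0.4346
−0.33·log₂(0.33) = 0.5278
Sum ≈ 1.7545 → 1.755 bits.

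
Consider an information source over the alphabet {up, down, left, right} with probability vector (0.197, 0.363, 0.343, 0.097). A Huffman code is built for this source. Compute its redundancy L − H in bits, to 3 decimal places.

Entropy H = −Σ p log₂ p ≈ 1.8484 bits.
Huffman merges: 97/1000+197/1000→147/500; 147/500+343/1000→637/1000; 363/1000+637/1000→1. L = 1931/1000 ≈ 1.9310.
L − H = 1.9310 − 1.8484 = 0.083 bits.

0.083 bits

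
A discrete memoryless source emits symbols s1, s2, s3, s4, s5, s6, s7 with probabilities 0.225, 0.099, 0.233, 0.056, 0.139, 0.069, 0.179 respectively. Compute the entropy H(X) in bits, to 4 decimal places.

2.6432 bits

H = −Σ pᵢ log₂ pᵢ.
−0.225·log₂(0.225) = 0.4842
−0.099·log₂(0.099) = 0.3303
−0.233·log₂(0.233) = 0.4897
−0.056·log₂(0.056) = 0.2329
−0.139·log₂(0.139) = 0.3957
−0.069·log₂(0.069) = 0.2662
−0.179·log₂(0.179) = 0.4443
Sum ≈ 2.6432 → 2.6432 bits.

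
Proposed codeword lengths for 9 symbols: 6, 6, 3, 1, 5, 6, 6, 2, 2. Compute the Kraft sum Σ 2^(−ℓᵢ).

1.21875

With common denominator 2^6 = 64: Σ 2^(−ℓᵢ) = 1/64 + 1/64 + 8/64 + 32/64 + 2/64 + 1/64 + 1/64 + 16/64 + 16/64 = 78/64 = 1.21875.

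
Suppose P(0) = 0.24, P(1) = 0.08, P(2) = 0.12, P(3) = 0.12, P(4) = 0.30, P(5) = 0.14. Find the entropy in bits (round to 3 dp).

2.438 bits

H = −Σ pᵢ log₂ pᵢ.
−0.24·log₂(0.24) = 0.4941
−0.08·log₂(0.08) = 0.2915
−0.12·log₂(0.12) = 0.3671
−0.12·log₂(0.12) = 0.3671
−0.30·log₂(0.30) = 0.5211
−0.14·log₂(0.14) = 0.3971
Sum ≈ 2.4380 → 2.438 bits.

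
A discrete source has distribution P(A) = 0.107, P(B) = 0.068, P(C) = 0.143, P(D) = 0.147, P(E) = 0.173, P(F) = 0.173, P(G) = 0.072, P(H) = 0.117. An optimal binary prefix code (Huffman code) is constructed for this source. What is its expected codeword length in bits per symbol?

Repeatedly combine the two least-probable nodes; the expected code length is the sum of the merged weights.
merge 17/250 + 9/125 → 7/50
merge 107/1000 + 117/1000 → 28/125
merge 7/50 + 143/1000 → 283/1000
merge 147/1000 + 173/1000 → 8/25
merge 173/1000 + 28/125 → 397/1000
merge 283/1000 + 8/25 → 603/1000
merge 397/1000 + 603/1000 → 1
L = 7/50 + 28/125 + 283/1000 + 8/25 + 397/1000 + 603/1000 + 1 = 2967/1000 = 2.967 bits/symbol.

2.967 bits/symbol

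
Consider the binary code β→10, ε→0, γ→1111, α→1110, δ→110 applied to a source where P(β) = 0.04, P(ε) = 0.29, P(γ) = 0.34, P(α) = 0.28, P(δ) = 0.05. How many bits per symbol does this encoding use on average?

L̄ = Σ pᵢ·ℓᵢ = 0.04·2 + 0.29·1 + 0.34·4 + 0.28·4 + 0.05·3 = 3 bits/symbol.

3 bits/symbol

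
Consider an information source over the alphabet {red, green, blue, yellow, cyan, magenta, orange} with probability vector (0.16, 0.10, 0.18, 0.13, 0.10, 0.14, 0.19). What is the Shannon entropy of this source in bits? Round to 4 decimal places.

H = −Σ pᵢ log₂ pᵢ.
−0.16·log₂(0.16) = 0.4230
−0.10·log₂(0.10) = 0.3322
−0.18·log₂(0.18) = 0.4453
−0.13·log₂(0.13) = 0.3826
−0.10·log₂(0.10) = 0.3322
−0.14·log₂(0.14) = 0.3971
−0.19·log₂(0.19) = 0.4552
Sum ≈ 2.7677 → 2.7677 bits.

2.7677 bits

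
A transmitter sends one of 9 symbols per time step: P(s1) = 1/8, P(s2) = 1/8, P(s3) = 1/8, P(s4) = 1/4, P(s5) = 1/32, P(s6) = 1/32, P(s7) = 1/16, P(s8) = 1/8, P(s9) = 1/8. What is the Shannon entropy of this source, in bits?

2.9375 bits

Each probability is a power of 1/2, so log₂(1/p) is an integer.
H = Σ p·log₂(1/p) = 1/8·3 + 1/8·3 + 1/8·3 + 1/4·2 + 1/32·5 + 1/32·5 + 1/16·4 + 1/8·3 + 1/8·3 = 2.9375 bits.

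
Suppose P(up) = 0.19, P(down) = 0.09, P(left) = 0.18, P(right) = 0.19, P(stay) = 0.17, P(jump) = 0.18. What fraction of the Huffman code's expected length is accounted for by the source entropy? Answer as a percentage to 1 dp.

97.3%

Entropy H = −Σ p log₂ p ≈ 2.5483 bits.
Huffman merges: 9/100+17/100→13/50; 9/50+9/50→9/25; 19/100+19/100→19/50; 13/50+9/25→31/50; 19/50+31/50→1. L = 131/50 ≈ 2.6200.
Efficiency = H/L = 2.5483/2.6200 = 97.3%.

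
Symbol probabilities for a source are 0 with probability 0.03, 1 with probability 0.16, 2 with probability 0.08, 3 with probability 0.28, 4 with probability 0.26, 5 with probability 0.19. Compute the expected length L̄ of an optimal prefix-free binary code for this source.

Repeatedly combine the two least-probable nodes; the expected code length is the sum of the merged weights.
merge 3/100 + 2/25 → 11/100
merge 11/100 + 4/25 → 27/100
merge 19/100 + 13/50 → 9/20
merge 27/100 + 7/25 → 11/20
merge 9/20 + 11/20 → 1
L = 11/100 + 27/100 + 9/20 + 11/20 + 1 = 119/50 = 2.38 bits/symbol.

2.38 bits/symbol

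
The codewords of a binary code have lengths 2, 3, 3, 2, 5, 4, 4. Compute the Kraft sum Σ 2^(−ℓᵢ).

With common denominator 2^5 = 32: Σ 2^(−ℓᵢ) = 8/32 + 4/32 + 4/32 + 8/32 + 1/32 + 2/32 + 2/32 = 29/32 = 0.90625.

0.90625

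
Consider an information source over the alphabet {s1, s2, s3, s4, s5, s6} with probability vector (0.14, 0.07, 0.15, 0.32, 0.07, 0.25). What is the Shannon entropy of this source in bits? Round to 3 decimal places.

2.371 bits

H = −Σ pᵢ log₂ pᵢ.
−0.14·log₂(0.14) = 0.3971
−0.07·log₂(0.07) = 0.2686
−0.15·log₂(0.15) = 0.4105
−0.32·log₂(0.32) = 0.5260
−0.07·log₂(0.07) = 0.2686
−0.25·log₂(0.25) = 0.5000
Sum ≈ 2.3708 → 2.371 bits.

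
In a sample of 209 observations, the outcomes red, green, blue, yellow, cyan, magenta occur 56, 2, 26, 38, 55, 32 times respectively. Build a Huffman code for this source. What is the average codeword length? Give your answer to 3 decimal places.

2.421 bits/symbol

Probabilities are the counts divided by 209.
Repeatedly combine the two least-probable nodes; the expected code length is the sum of the merged weights.
merge 2/209 + 26/209 → 28/209
merge 28/209 + 32/209 → 60/209
merge 2/11 + 5/19 → 93/209
merge 56/209 + 60/209 → 116/209
merge 93/209 + 116/209 → 1
L = 28/209 + 60/209 + 93/209 + 116/209 + 1 = 46/19 ≈ 2.421 bits/symbol.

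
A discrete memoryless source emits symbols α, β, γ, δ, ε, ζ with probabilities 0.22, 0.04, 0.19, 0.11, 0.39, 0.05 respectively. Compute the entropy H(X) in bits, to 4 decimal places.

H = −Σ pᵢ log₂ pᵢ.
−0.22·log₂(0.22) = 0.4806
−0.04·log₂(0.04) = 0.1858
−0.19·log₂(0.19) = 0.4552
−0.11·log₂(0.11) = 0.3503
−0.39·log₂(0.39) = 0.5298
−0.05·log₂(0.05) = 0.2161
Sum ≈ 2.2177 → 2.2177 bits.

2.2177 bits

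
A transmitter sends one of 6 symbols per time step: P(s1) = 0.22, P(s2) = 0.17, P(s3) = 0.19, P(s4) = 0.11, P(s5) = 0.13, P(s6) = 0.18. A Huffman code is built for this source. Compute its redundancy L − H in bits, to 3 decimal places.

Entropy H = −Σ p log₂ p ≈ 2.5486 bits.
Huffman merges: 11/100+13/100→6/25; 17/100+9/50→7/20; 19/100+11/50→41/100; 6/25+7/20→59/100; 41/100+59/100→1. L = 259/100 ≈ 2.5900.
L − H = 2.5900 − 2.5486 = 0.041 bits.

0.041 bits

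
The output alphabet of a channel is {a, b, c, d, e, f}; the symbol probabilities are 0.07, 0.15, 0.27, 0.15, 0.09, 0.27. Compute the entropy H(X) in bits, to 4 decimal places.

H = −Σ pᵢ log₂ pᵢ.
−0.07·log₂(0.07) = 0.2686
−0.15·log₂(0.15) = 0.4105
−0.27·log₂(0.27) = 0.5100
−0.15·log₂(0.15) = 0.4105
−0.09·log₂(0.09) = 0.3127
−0.27·log₂(0.27) = 0.5100
Sum ≈ 2.4223 → 2.4223 bits.

2.4223 bits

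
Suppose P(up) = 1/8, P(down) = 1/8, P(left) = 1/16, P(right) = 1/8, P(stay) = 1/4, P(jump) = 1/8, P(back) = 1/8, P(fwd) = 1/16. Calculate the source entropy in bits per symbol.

Each probability is a power of 1/2, so log₂(1/p) is an integer.
H = Σ p·log₂(1/p) = 1/8·3 + 1/8·3 + 1/16·4 + 1/8·3 + 1/4·2 + 1/8·3 + 1/8·3 + 1/16·4 = 2.875 bits.

2.875 bits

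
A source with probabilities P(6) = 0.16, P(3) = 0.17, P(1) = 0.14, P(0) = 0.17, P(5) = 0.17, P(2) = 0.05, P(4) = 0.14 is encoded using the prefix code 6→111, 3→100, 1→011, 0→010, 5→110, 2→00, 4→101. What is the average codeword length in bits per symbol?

L̄ = Σ pᵢ·ℓᵢ = 0.16·3 + 0.17·3 + 0.14·3 + 0.17·3 + 0.17·3 + 0.05·2 + 0.14·3 = 2.95 bits/symbol.

2.95 bits/symbol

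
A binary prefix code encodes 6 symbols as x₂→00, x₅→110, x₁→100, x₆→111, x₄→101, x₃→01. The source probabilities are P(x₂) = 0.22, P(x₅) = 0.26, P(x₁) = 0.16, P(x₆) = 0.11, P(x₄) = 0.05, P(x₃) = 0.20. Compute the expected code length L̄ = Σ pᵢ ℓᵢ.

L̄ = Σ pᵢ·ℓᵢ = 0.22·2 + 0.26·3 + 0.16·3 + 0.11·3 + 0.05·3 + 0.20·2 = 2.58 bits/symbol.

2.58 bits/symbol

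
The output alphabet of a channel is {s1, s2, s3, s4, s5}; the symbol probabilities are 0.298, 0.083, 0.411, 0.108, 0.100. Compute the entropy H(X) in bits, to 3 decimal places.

H = −Σ pᵢ log₂ pᵢ.
−0.298·log₂(0.298) = 0.5205
−0.083·log₂(0.083) = 0.2980
−0.411·log₂(0.411) = 0.5272
−0.108·log₂(0.108) = 0.3468
−0.100·log₂(0.100) = 0.3322
Sum ≈ 2.0247 → 2.025 bits.

2.025 bits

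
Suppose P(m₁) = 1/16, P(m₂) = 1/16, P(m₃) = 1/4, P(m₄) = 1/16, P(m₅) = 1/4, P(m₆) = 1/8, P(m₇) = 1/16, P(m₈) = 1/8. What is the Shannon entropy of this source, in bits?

2.75 bits

Each probability is a power of 1/2, so log₂(1/p) is an integer.
H = Σ p·log₂(1/p) = 1/16·4 + 1/16·4 + 1/4·2 + 1/16·4 + 1/4·2 + 1/8·3 + 1/16·4 + 1/8·3 = 2.75 bits.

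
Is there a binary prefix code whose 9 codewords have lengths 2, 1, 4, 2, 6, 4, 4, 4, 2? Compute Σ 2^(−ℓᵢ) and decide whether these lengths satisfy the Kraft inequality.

With common denominator 2^6 = 64: Σ 2^(−ℓᵢ) = 16/64 + 32/64 + 4/64 + 16/64 + 1/64 + 4/64 + 4/64 + 4/64 + 16/64 = 97/64 = 1.515625.
Kraft's inequality requires Σ ≤ 1; here Σ = 1.515625 > 1, so no such prefix code exists.

1.515625; no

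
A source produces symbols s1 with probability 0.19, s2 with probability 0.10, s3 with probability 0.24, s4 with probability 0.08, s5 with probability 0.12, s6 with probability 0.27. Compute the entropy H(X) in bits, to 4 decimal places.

H = −Σ pᵢ log₂ pᵢ.
−0.19·log₂(0.19) = 0.4552
−0.10·log₂(0.10) = 0.3322
−0.24·log₂(0.24) = 0.4941
−0.08·log₂(0.08) = 0.2915
−0.12·log₂(0.12) = 0.3671
−0.27·log₂(0.27) = 0.5100
Sum ≈ 2.4502 → 2.4502 bits.

2.4502 bits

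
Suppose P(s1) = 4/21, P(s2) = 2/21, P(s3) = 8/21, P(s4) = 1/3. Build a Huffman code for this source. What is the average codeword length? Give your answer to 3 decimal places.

Repeatedly combine the two least-probable nodes; the expected code length is the sum of the merged weights.
merge 2/21 + 4/21 → 2/7
merge 2/7 + 1/3 → 13/21
merge 8/21 + 13/21 → 1
L = 2/7 + 13/21 + 1 = 40/21 ≈ 1.905 bits/symbol.

1.905 bits/symbol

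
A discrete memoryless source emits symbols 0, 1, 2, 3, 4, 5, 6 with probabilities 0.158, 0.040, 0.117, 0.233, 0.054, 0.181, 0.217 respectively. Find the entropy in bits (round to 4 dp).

H = −Σ pᵢ log₂ pᵢ.
−0.158·log₂(0.158) = 0.4206
−0.040·log₂(0.040) = 0.1858
−0.117·log₂(0.117) = 0.3622
−0.233·log₂(0.233) = 0.4897
−0.054·log₂(0.054) = 0.2274
−0.181·log₂(0.181) = 0.4463
−0.217·log₂(0.217) = 0.4783
Sum ≈ 2.6102 → 2.6102 bits.

2.6102 bits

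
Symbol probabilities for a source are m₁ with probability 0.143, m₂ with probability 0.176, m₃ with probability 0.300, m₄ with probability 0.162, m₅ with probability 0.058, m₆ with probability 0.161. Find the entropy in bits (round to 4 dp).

2.4513 bits

H = −Σ pᵢ log₂ pᵢ.
−0.143·log₂(0.143) = 0.4012
−0.176·log₂(0.176) = 0.4411
−0.300·log₂(0.300) = 0.5211
−0.162·log₂(0.162) = 0.4254
−0.058·log₂(0.058) = 0.2383
−0.161·log₂(0.161) = 0.4242
Sum ≈ 2.4513 → 2.4513 bits.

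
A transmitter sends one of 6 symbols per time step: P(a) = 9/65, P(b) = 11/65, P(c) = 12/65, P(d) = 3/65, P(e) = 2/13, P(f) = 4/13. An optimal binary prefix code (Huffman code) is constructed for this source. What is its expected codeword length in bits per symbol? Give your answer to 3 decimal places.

2.508 bits/symbol

Repeatedly combine the two least-probable nodes; the expected code length is the sum of the merged weights.
merge 3/65 + 9/65 → 12/65
merge 2/13 + 11/65 → 21/65
merge 12/65 + 12/65 → 24/65
merge 4/13 + 21/65 → 41/65
merge 24/65 + 41/65 → 1
L = 12/65 + 21/65 + 24/65 + 41/65 + 1 = 163/65 ≈ 2.508 bits/symbol.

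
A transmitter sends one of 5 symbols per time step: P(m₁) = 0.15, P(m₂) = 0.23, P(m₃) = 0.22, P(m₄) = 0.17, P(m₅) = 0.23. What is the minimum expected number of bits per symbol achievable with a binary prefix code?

2.32 bits/symbol

Repeatedly combine the two least-probable nodes; the expected code length is the sum of the merged weights.
merge 3/20 + 17/100 → 8/25
merge 11/50 + 23/100 → 9/20
merge 23/100 + 8/25 → 11/20
merge 9/20 + 11/20 → 1
L = 8/25 + 9/20 + 11/20 + 1 = 58/25 = 2.32 bits/symbol.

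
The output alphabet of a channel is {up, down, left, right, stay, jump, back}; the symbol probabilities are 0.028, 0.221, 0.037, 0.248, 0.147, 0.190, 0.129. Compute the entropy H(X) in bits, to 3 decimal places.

H = −Σ pᵢ log₂ pᵢ.
−0.028·log₂(0.028) = 0.1444
−0.221·log₂(0.221) = 0.4813
−0.037·log₂(0.037) = 0.1760
−0.248·log₂(0.248) = 0.4989
−0.147·log₂(0.147) = 0.4066
−0.190·log₂(0.190) = 0.4552
−0.129·log₂(0.129) = 0.3811
Sum ≈ 2.5436 → 2.544 bits.

2.544 bits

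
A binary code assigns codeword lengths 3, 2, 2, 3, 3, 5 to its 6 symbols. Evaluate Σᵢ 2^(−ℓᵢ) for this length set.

0.90625

With common denominator 2^5 = 32: Σ 2^(−ℓᵢ) = 4/32 + 8/32 + 8/32 + 4/32 + 4/32 + 1/32 = 29/32 = 0.90625.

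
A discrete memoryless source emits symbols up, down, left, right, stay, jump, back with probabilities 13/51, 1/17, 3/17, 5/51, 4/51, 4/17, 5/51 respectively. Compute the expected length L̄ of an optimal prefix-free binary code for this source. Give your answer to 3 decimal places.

2.647 bits/symbol

Repeatedly combine the two least-probable nodes; the expected code length is the sum of the merged weights.
merge 1/17 + 4/51 → 7/51
merge 5/51 + 5/51 → 10/51
merge 7/51 + 3/17 → 16/51
merge 10/51 + 4/17 → 22/51
merge 13/51 + 16/51 → 29/51
merge 22/51 + 29/51 → 1
L = 7/51 + 10/51 + 16/51 + 22/51 + 29/51 + 1 = 45/17 ≈ 2.647 bits/symbol.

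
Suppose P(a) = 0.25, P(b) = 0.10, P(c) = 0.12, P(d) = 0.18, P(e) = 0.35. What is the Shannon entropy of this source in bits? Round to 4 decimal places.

H = −Σ pᵢ log₂ pᵢ.
−0.25·log₂(0.25) = 0.5000
−0.10·log₂(0.10) = 0.3322
−0.12·log₂(0.12) = 0.3671
−0.18·log₂(0.18) = 0.4453
−0.35·log₂(0.35) = 0.5301
Sum ≈ 2.1747 → 2.1747 bits.

2.1747 bits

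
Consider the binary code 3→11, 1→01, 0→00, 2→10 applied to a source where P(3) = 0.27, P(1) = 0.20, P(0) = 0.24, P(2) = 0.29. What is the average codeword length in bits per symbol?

L̄ = Σ pᵢ·ℓᵢ = 0.27·2 + 0.20·2 + 0.24·2 + 0.29·2 = 2 bits/symbol.

2 bits/symbol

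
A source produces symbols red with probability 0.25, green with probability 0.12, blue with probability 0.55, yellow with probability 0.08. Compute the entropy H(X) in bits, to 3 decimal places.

1.633 bits

H = −Σ pᵢ log₂ pᵢ.
−0.25·log₂(0.25) = 0.5000
−0.12·log₂(0.12) = 0.3671
−0.55·log₂(0.55) = 0.4744
−0.08·log₂(0.08) = 0.2915
Sum ≈ 1.6329 → 1.633 bits.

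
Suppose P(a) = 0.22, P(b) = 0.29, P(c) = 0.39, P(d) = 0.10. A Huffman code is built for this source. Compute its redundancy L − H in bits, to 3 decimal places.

0.070 bits

Entropy H = −Σ p log₂ p ≈ 1.8605 bits.
Huffman merges: 1/10+11/50→8/25; 29/100+8/25→61/100; 39/100+61/100→1. L = 193/100 ≈ 1.9300.
L − H = 1.9300 − 1.8605 = 0.070 bits.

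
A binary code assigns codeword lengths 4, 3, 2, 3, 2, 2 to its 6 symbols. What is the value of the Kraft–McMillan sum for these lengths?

1.0625

With common denominator 2^4 = 16: Σ 2^(−ℓᵢ) = 1/16 + 2/16 + 4/16 + 2/16 + 4/16 + 4/16 = 17/16 = 1.0625.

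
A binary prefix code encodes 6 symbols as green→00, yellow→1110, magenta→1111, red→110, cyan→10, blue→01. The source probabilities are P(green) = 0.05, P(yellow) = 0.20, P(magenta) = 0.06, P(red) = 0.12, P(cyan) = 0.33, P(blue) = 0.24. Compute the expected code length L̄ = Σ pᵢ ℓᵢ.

L̄ = Σ pᵢ·ℓᵢ = 0.05·2 + 0.20·4 + 0.06·4 + 0.12·3 + 0.33·2 + 0.24·2 = 2.64 bits/symbol.

2.64 bits/symbol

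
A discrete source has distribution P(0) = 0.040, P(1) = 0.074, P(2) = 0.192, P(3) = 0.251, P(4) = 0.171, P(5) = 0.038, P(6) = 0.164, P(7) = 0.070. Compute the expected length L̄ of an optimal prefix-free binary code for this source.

2.779 bits/symbol

Repeatedly combine the two least-probable nodes; the expected code length is the sum of the merged weights.
merge 19/500 + 1/25 → 39/500
merge 7/100 + 37/500 → 18/125
merge 39/500 + 18/125 → 111/500
merge 41/250 + 171/1000 → 67/200
merge 24/125 + 111/500 → 207/500
merge 251/1000 + 67/200 → 293/500
merge 207/500 + 293/500 → 1
L = 39/500 + 18/125 + 111/500 + 67/200 + 207/500 + 293/500 + 1 = 2779/1000 = 2.779 bits/symbol.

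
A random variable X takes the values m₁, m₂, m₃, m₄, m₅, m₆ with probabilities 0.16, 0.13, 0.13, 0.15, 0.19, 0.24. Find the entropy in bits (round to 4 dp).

2.5482 bits

H = −Σ pᵢ log₂ pᵢ.
−0.16·log₂(0.16) = 0.4230
−0.13·log₂(0.13) = 0.3826
−0.13·log₂(0.13) = 0.3826
−0.15·log₂(0.15) = 0.4105
−0.19·log₂(0.19) = 0.4552
−0.24·log₂(0.24) = 0.4941
Sum ≈ 2.5482 → 2.5482 bits.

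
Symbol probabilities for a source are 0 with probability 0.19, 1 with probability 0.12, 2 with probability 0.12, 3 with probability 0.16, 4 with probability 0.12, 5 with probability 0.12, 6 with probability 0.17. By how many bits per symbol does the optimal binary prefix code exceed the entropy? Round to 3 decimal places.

Entropy H = −Σ p log₂ p ≈ 2.7811 bits.
Huffman merges: 3/25+3/25→6/25; 3/25+3/25→6/25; 4/25+17/100→33/100; 19/100+6/25→43/100; 6/25+33/100→57/100; 43/100+57/100→1. L = 281/100 ≈ 2.8100.
L − H = 2.8100 − 2.7811 = 0.029 bits.

0.029 bits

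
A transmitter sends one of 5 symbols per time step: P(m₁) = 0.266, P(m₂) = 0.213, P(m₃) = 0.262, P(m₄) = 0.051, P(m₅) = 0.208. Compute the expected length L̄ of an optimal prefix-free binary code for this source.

Repeatedly combine the two least-probable nodes; the expected code length is the sum of the merged weights.
merge 51/1000 + 26/125 → 259/1000
merge 213/1000 + 259/1000 → 59/125
merge 131/500 + 133/500 → 66/125
merge 59/125 + 66/125 → 1
L = 259/1000 + 59/125 + 66/125 + 1 = 2259/1000 = 2.259 bits/symbol.

2.259 bits/symbol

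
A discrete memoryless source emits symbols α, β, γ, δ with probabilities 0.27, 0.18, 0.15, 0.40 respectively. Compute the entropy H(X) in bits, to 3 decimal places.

1.895 bits

H = −Σ pᵢ log₂ pᵢ.
−0.27·log₂(0.27) = 0.5100
−0.18·log₂(0.18) = 0.4453
−0.15·log₂(0.15) = 0.4105
−0.40·log₂(0.40) = 0.5288
Sum ≈ 1.8946 → 1.895 bits.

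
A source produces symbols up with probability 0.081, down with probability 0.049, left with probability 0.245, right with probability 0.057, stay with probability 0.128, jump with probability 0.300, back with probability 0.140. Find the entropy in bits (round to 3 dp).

2.537 bits

H = −Σ pᵢ log₂ pᵢ.
−0.081·log₂(0.081) = 0.2937
−0.049·log₂(0.049) = 0.2132
−0.245·log₂(0.245) = 0.4971
−0.057·log₂(0.057) = 0.2356
−0.128·log₂(0.128) = 0.3796
−0.300·log₂(0.300) = 0.5211
−0.140·log₂(0.140) = 0.3971
Sum ≈ 2.5374 → 2.537 bits.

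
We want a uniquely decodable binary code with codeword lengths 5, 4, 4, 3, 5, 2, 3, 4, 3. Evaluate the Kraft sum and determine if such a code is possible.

0.875; yes

With common denominator 2^5 = 32: Σ 2^(−ℓᵢ) = 1/32 + 2/32 + 2/32 + 4/32 + 1/32 + 8/32 + 4/32 + 2/32 + 4/32 = 28/32 = 0.875.
Kraft's inequality requires Σ ≤ 1; here Σ = 0.875 ≤ 1, so such a prefix code exists.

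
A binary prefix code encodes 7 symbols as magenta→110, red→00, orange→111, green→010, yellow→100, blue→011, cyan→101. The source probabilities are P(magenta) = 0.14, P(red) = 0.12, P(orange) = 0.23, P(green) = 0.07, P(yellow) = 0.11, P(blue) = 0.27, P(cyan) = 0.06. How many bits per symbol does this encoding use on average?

L̄ = Σ pᵢ·ℓᵢ = 0.14·3 + 0.12·2 + 0.23·3 + 0.07·3 + 0.11·3 + 0.27·3 + 0.06·3 = 2.88 bits/symbol.

2.88 bits/symbol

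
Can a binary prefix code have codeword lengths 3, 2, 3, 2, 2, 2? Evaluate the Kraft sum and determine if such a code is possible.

With common denominator 2^3 = 8: Σ 2^(−ℓᵢ) = 1/8 + 2/8 + 1/8 + 2/8 + 2/8 + 2/8 = 10/8 = 1.25.
Kraft's inequality requires Σ ≤ 1; here Σ = 1.25 > 1, so no such prefix code exists.

1.25; no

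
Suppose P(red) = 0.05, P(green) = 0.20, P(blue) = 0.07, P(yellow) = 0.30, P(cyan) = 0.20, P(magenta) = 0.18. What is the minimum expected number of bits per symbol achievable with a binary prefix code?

Repeatedly combine the two least-probable nodes; the expected code length is the sum of the merged weights.
merge 1/20 + 7/100 → 3/25
merge 3/25 + 9/50 → 3/10
merge 1/5 + 1/5 → 2/5
merge 3/10 + 3/10 → 3/5
merge 2/5 + 3/5 → 1
L = 3/25 + 3/10 + 2/5 + 3/5 + 1 = 121/50 = 2.42 bits/symbol.

2.42 bits/symbol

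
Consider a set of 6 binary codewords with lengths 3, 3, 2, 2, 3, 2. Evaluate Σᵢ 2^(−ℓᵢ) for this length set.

1.125

With common denominator 2^3 = 8: Σ 2^(−ℓᵢ) = 1/8 + 1/8 + 2/8 + 2/8 + 1/8 + 2/8 = 9/8 = 1.125.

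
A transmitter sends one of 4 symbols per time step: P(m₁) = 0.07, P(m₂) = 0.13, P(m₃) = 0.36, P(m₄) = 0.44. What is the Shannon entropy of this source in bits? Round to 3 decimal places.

H = −Σ pᵢ log₂ pᵢ.
−0.07·log₂(0.07) = 0.2686
−0.13·log₂(0.13) = 0.3826
−0.36·log₂(0.36) = 0.5306
−0.44·log₂(0.44) = 0.5211
Sum ≈ 1.7030 → 1.703 bits.

1.703 bits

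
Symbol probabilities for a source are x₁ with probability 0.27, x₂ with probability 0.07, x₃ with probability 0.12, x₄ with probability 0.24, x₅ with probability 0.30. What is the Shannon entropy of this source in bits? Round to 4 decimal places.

H = −Σ pᵢ log₂ pᵢ.
−0.27·log₂(0.27) = 0.5100
−0.07·log₂(0.07) = 0.2686
−0.12·log₂(0.12) = 0.3671
−0.24·log₂(0.24) = 0.4941
−0.30·log₂(0.30) = 0.5211
Sum ≈ 2.1609 → 2.1609 bits.

2.1609 bits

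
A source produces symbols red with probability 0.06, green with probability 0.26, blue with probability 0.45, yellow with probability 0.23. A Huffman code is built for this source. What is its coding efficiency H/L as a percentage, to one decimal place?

95.4%

Entropy H = −Σ p log₂ p ≈ 1.7549 bits.
Huffman merges: 3/50+23/100→29/100; 13/50+29/100→11/20; 9/20+11/20→1. L = 46/25 ≈ 1.8400.
Efficiency = H/L = 1.7549/1.8400 = 95.4%.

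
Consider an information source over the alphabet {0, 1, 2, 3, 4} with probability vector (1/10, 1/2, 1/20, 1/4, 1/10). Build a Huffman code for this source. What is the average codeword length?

1.9 bits/symbol

Repeatedly combine the two least-probable nodes; the expected code length is the sum of the merged weights.
merge 1/20 + 1/10 → 3/20
merge 1/10 + 3/20 → 1/4
merge 1/4 + 1/4 → 1/2
merge 1/2 + 1/2 → 1
L = 3/20 + 1/4 + 1/2 + 1 = 19/10 = 1.9 bits/symbol.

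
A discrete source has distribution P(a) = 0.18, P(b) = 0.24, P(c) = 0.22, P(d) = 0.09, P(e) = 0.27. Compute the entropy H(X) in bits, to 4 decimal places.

2.2427 bits

H = −Σ pᵢ log₂ pᵢ.
−0.18·log₂(0.18) = 0.4453
−0.24·log₂(0.24) = 0.4941
−0.22·log₂(0.22) = 0.4806
−0.09·log₂(0.09) = 0.3127
−0.27·log₂(0.27) = 0.5100
Sum ≈ 2.2427 → 2.2427 bits.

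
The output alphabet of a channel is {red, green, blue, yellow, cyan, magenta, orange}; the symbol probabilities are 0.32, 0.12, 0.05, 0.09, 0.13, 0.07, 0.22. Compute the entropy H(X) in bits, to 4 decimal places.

H = −Σ pᵢ log₂ pᵢ.
−0.32·log₂(0.32) = 0.5260
−0.12·log₂(0.12) = 0.3671
−0.05·log₂(0.05) = 0.2161
−0.09·log₂(0.09) = 0.3127
−0.13·log₂(0.13) = 0.3826
−0.07·log₂(0.07) = 0.2686
−0.22·log₂(0.22) = 0.4806
Sum ≈ 2.5536 → 2.5536 bits.

2.5536 bits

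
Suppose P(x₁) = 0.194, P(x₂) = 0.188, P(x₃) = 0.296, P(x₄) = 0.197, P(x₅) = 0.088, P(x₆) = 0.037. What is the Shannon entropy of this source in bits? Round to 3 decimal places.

H = −Σ pᵢ log₂ pᵢ.
−0.194·log₂(0.194) = 0.4590
−0.188·log₂(0.188) = 0.4533
−0.296·log₂(0.296) = 0.5199
−0.197·log₂(0.197) = 0.4617
−0.088·log₂(0.088) = 0.3086
−0.037·log₂(0.037) = 0.1760
Sum ≈ 2.3784 → 2.378 bits.

2.378 bits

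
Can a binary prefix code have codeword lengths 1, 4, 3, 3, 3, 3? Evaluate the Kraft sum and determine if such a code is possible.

With common denominator 2^4 = 16: Σ 2^(−ℓᵢ) = 8/16 + 1/16 + 2/16 + 2/16 + 2/16 + 2/16 = 17/16 = 1.0625.
Kraft's inequality requires Σ ≤ 1; here Σ = 1.0625 > 1, so no such prefix code exists.

1.0625; no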